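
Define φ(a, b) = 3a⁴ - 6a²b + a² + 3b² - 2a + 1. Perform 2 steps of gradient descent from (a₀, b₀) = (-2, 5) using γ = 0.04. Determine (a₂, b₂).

(1.02229504, 5.393216)

∇φ = (12a³ - 12ab + 2a - 2, -6a² + 6b)
Step 1: at (-2, 5), ∇φ = (18, 6) → (-2, 5) − 0.04·(18, 6) = (-2.72, 4.76)
Step 2: at (-2.72, 4.76), ∇φ = (-93.557376, -15.8304) → (-2.72, 4.76) − 0.04·(-93.557376, -15.8304) = (1.02229504, 5.393216)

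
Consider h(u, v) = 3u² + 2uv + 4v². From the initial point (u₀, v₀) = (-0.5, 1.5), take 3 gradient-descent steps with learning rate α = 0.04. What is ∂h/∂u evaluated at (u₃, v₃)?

-1.375616

∇h = (6u + 2v, 2u + 8v)
(u₁, v₁) = (-0.5, 1.5) − 0.04·(0, 11) = (-0.5, 1.06)
(u₂, v₂) = (-0.5, 1.06) − 0.04·(-0.88, 7.48) = (-0.4648, 0.7608)
(u₃, v₃) = (-0.4648, 0.7608) − 0.04·(-1.2672, 5.1568) = (-0.414112, 0.554528)
∂h/∂u at (-0.414112, 0.554528) = -1.375616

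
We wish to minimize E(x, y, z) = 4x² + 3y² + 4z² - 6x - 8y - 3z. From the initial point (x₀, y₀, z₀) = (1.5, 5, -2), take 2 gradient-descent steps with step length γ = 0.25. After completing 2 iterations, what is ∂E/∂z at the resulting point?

∇E = (8x - 6, 6y - 8, 8z - 3)
(x₁, y₁, z₁) = (1.5, 5, -2) − 0.25·(6, 22, -19) = (0, -0.5, 2.75)
(x₂, y₂, z₂) = (0, -0.5, 2.75) − 0.25·(-6, -11, 19) = (1.5, 2.25, -2)
∂E/∂z at (1.5, 2.25, -2) = -19

-19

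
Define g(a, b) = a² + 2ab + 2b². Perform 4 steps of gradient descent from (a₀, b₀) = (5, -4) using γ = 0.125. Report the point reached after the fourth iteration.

∇g = (2a + 2b, 2a + 4b)
(a₁, b₁) = (5, -4) − 0.125·(2, -6) = (4.75, -3.25)
(a₂, b₂) = (4.75, -3.25) − 0.125·(3, -3.5) = (4.375, -2.8125)
(a₃, b₃) = (4.375, -2.8125) − 0.125·(3.125, -2.5) = (3.984375, -2.5)
(a₄, b₄) = (3.984375, -2.5) − 0.125·(2.96875, -2.03125) = (3.61328125, -2.24609375)

(3.61328125, -2.24609375)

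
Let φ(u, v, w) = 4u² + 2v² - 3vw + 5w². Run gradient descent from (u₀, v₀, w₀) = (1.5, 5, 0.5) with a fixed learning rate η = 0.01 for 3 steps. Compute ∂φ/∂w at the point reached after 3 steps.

∇φ = (8u, 4v - 3w, -3v + 10w)
(u₁, v₁, w₁) = (1.5, 5, 0.5) − 0.01·(12, 18.5, -10) = (1.38, 4.815, 0.6)
(u₂, v₂, w₂) = (1.38, 4.815, 0.6) − 0.01·(11.04, 17.46, -8.445) = (1.2696, 4.6404, 0.68445)
(u₃, v₃, w₃) = (1.2696, 4.6404, 0.68445) − 0.01·(10.1568, 16.50825, -7.0767) = (1.168032, 4.4753175, 0.755217)
∂φ/∂w at (1.168032, 4.4753175, 0.755217) = -5.8737825

-5.8737825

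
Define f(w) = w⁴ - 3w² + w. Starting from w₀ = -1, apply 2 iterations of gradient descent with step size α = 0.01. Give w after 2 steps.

f′(w) = 4w³ - 6w + 1
Step 1: f′(-1) = 3; w₁ = -1 − 0.01·3 = -1.03
Step 2: f′(-1.03) = 2.809092; w₂ = -1.03 − 0.01·2.809092 = -1.05809092

-1.05809092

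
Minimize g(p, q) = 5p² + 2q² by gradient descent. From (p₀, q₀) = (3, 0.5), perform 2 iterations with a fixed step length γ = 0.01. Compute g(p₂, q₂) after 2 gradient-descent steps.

∇g = (10p, 4q)
(p₁, q₁) = (3, 0.5) − 0.01·(30, 2) = (2.7, 0.48)
(p₂, q₂) = (2.7, 0.48) − 0.01·(27, 1.92) = (2.43, 0.4608)
g(2.43, 0.4608) = 29.94917328

29.94917328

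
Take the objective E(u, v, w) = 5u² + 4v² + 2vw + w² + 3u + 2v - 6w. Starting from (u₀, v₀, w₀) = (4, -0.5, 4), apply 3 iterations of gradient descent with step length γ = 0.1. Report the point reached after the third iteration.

(-0.3, -1.228, 3.992)

∇E = (10u + 3, 8v + 2w + 2, 2v + 2w - 6)
Step 1: at (4, -0.5, 4), ∇E = (43, 6, 1) → (4, -0.5, 4) − 0.1·(43, 6, 1) = (-0.3, -1.1, 3.9)
Step 2: at (-0.3, -1.1, 3.9), ∇E = (0, 1, -0.4) → (-0.3, -1.1, 3.9) − 0.1·(0, 1, -0.4) = (-0.3, -1.2, 3.94)
Step 3: at (-0.3, -1.2, 3.94), ∇E = (0, 0.28, -0.52) → (-0.3, -1.2, 3.94) − 0.1·(0, 0.28, -0.52) = (-0.3, -1.228, 3.992)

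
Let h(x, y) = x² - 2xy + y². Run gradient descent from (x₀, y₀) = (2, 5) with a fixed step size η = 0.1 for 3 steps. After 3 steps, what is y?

3.824

∇h = (2x - 2y, -2x + 2y)
(x₁, y₁) = (2, 5) − 0.1·(-6, 6) = (2.6, 4.4)
(x₂, y₂) = (2.6, 4.4) − 0.1·(-3.6, 3.6) = (2.96, 4.04)
(x₃, y₃) = (2.96, 4.04) − 0.1·(-2.16, 2.16) = (3.176, 3.824)
y = 3.824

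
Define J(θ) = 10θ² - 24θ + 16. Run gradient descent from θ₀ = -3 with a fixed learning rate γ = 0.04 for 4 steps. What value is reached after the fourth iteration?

J′(θ) = 20θ - 24
θ₁ = -3 − 0.04·(-84) = 0.36
θ₂ = 0.36 − 0.04·(-16.8) = 1.032
θ₃ = 1.032 − 0.04·(-3.36) = 1.1664
θ₄ = 1.1664 − 0.04·(-0.672) = 1.19328

1.19328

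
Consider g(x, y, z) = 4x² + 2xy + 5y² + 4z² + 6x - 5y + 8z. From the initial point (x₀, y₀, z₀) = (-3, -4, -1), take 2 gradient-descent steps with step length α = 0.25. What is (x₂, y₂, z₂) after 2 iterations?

∇g = (8x + 2y + 6, 2x + 10y - 5, 8z + 8)
Step 1: at (-3, -4, -1), ∇g = (-26, -51, 0) → (-3, -4, -1) − 0.25·(-26, -51, 0) = (3.5, 8.75, -1)
Step 2: at (3.5, 8.75, -1), ∇g = (51.5, 89.5, 0) → (3.5, 8.75, -1) − 0.25·(51.5, 89.5, 0) = (-9.375, -13.625, -1)

(-9.375, -13.625, -1)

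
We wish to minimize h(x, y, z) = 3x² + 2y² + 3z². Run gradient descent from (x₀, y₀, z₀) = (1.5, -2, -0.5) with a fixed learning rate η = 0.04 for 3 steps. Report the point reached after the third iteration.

∇h = (6x, 4y, 6z)
Step 1: at (1.5, -2, -0.5), ∇h = (9, -8, -3) → (1.5, -2, -0.5) − 0.04·(9, -8, -3) = (1.14, -1.68, -0.38)
Step 2: at (1.14, -1.68, -0.38), ∇h = (6.84, -6.72, -2.28) → (1.14, -1.68, -0.38) − 0.04·(6.84, -6.72, -2.28) = (0.8664, -1.4112, -0.2888)
Step 3: at (0.8664, -1.4112, -0.2888), ∇h = (5.1984, -5.6448, -1.7328) → (0.8664, -1.4112, -0.2888) − 0.04·(5.1984, -5.6448, -1.7328) = (0.658464, -1.185408, -0.219488)

(0.658464, -1.185408, -0.219488)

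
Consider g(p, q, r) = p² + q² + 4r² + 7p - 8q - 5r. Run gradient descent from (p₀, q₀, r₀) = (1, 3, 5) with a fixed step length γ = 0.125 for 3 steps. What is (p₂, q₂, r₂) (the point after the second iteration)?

(-0.96875, 3.4375, 0.625)

∇g = (2p + 7, 2q - 8, 8r - 5)
Step 1: at (1, 3, 5), ∇g = (9, -2, 35) → (1, 3, 5) − 0.125·(9, -2, 35) = (-0.125, 3.25, 0.625)
Step 2: at (-0.125, 3.25, 0.625), ∇g = (6.75, -1.5, 0) → (-0.125, 3.25, 0.625) − 0.125·(6.75, -1.5, 0) = (-0.96875, 3.4375, 0.625)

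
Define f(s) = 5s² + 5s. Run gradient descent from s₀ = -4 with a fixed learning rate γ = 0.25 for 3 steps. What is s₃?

11.3125

f′(s) = 10s + 5
s₁ = -4 − 0.25·(-35) = 4.75
s₂ = 4.75 − 0.25·52.5 = -8.375
s₃ = -8.375 − 0.25·(-78.75) = 11.3125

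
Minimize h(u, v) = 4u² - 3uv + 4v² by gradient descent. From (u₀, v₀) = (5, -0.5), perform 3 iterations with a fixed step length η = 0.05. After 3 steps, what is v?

∇h = (8u - 3v, -3u + 8v)
Step 1: at (5, -0.5), ∇h = (41.5, -19) → (5, -0.5) − 0.05·(41.5, -19) = (2.925, 0.45)
Step 2: at (2.925, 0.45), ∇h = (22.05, -5.175) → (2.925, 0.45) − 0.05·(22.05, -5.175) = (1.8225, 0.70875)
Step 3: at (1.8225, 0.70875), ∇h = (12.45375, 0.2025) → (1.8225, 0.70875) − 0.05·(12.45375, 0.2025) = (1.1998125, 0.698625)
v = 0.698625

0.698625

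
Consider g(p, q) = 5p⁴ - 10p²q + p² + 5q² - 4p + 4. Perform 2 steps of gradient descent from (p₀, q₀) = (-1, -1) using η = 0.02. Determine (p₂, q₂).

(0.0226048, -0.47872)

∇g = (20p³ - 20pq + 2p - 4, -10p² + 10q)
Step 1: at (-1, -1), ∇g = (-46, -20) → (-1, -1) − 0.02·(-46, -20) = (-0.08, -0.6)
Step 2: at (-0.08, -0.6), ∇g = (-5.13024, -6.064) → (-0.08, -0.6) − 0.02·(-5.13024, -6.064) = (0.0226048, -0.47872)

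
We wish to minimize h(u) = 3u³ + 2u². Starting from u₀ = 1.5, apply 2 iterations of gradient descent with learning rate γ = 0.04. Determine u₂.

0.3051

h′(u) = 9u² + 4u
u₁ = 1.5 − 0.04·26.25 = 0.45
u₂ = 0.45 − 0.04·3.6225 = 0.3051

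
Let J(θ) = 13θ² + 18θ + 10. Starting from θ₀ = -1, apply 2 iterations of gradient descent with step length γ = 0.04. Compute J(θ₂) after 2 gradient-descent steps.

3.76923392

J′(θ) = 26θ + 18
Step 1: J′(-1) = -8; θ₁ = -1 − 0.04·(-8) = -0.68
Step 2: J′(-0.68) = 0.32; θ₂ = -0.68 − 0.04·0.32 = -0.6928
J(-0.6928) = 3.76923392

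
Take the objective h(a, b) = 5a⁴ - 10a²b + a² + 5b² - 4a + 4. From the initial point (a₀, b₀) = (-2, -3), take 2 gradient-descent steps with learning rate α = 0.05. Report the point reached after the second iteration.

∇h = (20a³ - 20ab + 2a - 4, -10a² + 10b)
Step 1: at (-2, -3), ∇h = (-288, -70) → (-2, -3) − 0.05·(-288, -70) = (12.4, 0.5)
Step 2: at (12.4, 0.5), ∇h = (38029.28, -1532.6) → (12.4, 0.5) − 0.05·(38029.28, -1532.6) = (-1889.064, 77.13)

(-1889.064, 77.13)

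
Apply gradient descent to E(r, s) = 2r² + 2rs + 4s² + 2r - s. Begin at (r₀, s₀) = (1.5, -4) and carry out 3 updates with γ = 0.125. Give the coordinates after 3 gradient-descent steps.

∇E = (4r + 2s + 2, 2r + 8s - 1)
Step 1: at (1.5, -4), ∇E = (0, -30) → (1.5, -4) − 0.125·(0, -30) = (1.5, -0.25)
Step 2: at (1.5, -0.25), ∇E = (7.5, 0) → (1.5, -0.25) − 0.125·(7.5, 0) = (0.5625, -0.25)
Step 3: at (0.5625, -0.25), ∇E = (3.75, -1.875) → (0.5625, -0.25) − 0.125·(3.75, -1.875) = (0.09375, -0.015625)

(0.09375, -0.015625)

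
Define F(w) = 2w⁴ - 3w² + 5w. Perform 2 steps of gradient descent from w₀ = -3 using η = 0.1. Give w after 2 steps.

F′(w) = 8w³ - 6w + 5
Step 1: F′(-3) = -193; w₁ = -3 − 0.1·(-193) = 16.3
Step 2: F′(16.3) = 34553.176; w₂ = 16.3 − 0.1·34553.176 = -3439.0176

-3439.0176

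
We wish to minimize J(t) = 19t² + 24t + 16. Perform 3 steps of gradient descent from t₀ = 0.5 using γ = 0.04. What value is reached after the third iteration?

-0.790688

J′(t) = 38t + 24
t₁ = 0.5 − 0.04·43 = -1.22
t₂ = -1.22 − 0.04·(-22.36) = -0.3256
t₃ = -0.3256 − 0.04·11.6272 = -0.790688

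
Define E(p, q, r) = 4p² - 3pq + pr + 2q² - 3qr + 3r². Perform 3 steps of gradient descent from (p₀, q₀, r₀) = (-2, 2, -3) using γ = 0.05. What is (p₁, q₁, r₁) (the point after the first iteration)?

∇E = (8p - 3q + r, -3p + 4q - 3r, p - 3q + 6r)
Step 1: at (-2, 2, -3), ∇E = (-25, 23, -26) → (-2, 2, -3) − 0.05·(-25, 23, -26) = (-0.75, 0.85, -1.7)

(-0.75, 0.85, -1.7)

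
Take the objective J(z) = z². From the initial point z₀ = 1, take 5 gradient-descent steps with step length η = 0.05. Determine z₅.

0.59049

J′(z) = 2z
z₁ = 1 − 0.05·2 = 0.9
z₂ = 0.9 − 0.05·1.8 = 0.81
z₃ = 0.81 − 0.05·1.62 = 0.729
z₄ = 0.729 − 0.05·1.458 = 0.6561
z₅ = 0.6561 − 0.05·1.3122 = 0.59049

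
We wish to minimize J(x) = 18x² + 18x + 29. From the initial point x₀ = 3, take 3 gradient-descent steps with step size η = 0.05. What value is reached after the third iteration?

J′(x) = 36x + 18
Step 1: J′(3) = 126; x₁ = 3 − 0.05·126 = -3.3
Step 2: J′(-3.3) = -100.8; x₂ = -3.3 − 0.05·(-100.8) = 1.74
Step 3: J′(1.74) = 80.64; x₃ = 1.74 − 0.05·80.64 = -2.292

-2.292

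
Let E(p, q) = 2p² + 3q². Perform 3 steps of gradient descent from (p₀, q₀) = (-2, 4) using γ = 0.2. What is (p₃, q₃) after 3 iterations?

∇E = (4p, 6q)
Step 1: at (-2, 4), ∇E = (-8, 24) → (-2, 4) − 0.2·(-8, 24) = (-0.4, -0.8)
Step 2: at (-0.4, -0.8), ∇E = (-1.6, -4.8) → (-0.4, -0.8) − 0.2·(-1.6, -4.8) = (-0.08, 0.16)
Step 3: at (-0.08, 0.16), ∇E = (-0.32, 0.96) → (-0.08, 0.16) − 0.2·(-0.32, 0.96) = (-0.016, -0.032)

(-0.016, -0.032)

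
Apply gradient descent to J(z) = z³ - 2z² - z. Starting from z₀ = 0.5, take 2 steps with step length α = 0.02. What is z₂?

0.5907785

J′(z) = 3z² - 4z - 1
Step 1: J′(0.5) = -2.25; z₁ = 0.5 − 0.02·(-2.25) = 0.545
Step 2: J′(0.545) = -2.288925; z₂ = 0.545 − 0.02·(-2.288925) = 0.5907785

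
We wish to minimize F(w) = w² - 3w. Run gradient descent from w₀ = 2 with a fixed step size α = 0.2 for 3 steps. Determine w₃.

F′(w) = 2w - 3
w₁ = 2 − 0.2·1 = 1.8
w₂ = 1.8 − 0.2·0.6 = 1.68
w₃ = 1.68 − 0.2·0.36 = 1.608

1.608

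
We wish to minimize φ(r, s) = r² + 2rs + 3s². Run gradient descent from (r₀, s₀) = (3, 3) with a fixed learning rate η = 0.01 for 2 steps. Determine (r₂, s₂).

∇φ = (2r + 2s, 2r + 6s)
(r₁, s₁) = (3, 3) − 0.01·(12, 24) = (2.88, 2.76)
(r₂, s₂) = (2.88, 2.76) − 0.01·(11.28, 22.32) = (2.7672, 2.5368)

(2.7672, 2.5368)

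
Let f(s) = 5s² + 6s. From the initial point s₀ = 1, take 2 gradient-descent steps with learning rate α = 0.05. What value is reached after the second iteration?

-0.2

f′(s) = 10s + 6
s₁ = 1 − 0.05·16 = 0.2
s₂ = 0.2 − 0.05·8 = -0.2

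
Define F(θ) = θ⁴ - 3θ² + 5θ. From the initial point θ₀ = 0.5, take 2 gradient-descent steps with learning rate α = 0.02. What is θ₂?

0.39671

F′(θ) = 4θ³ - 6θ + 5
Step 1: F′(0.5) = 2.5; θ₁ = 0.5 − 0.02·2.5 = 0.45
Step 2: F′(0.45) = 2.6645; θ₂ = 0.45 − 0.02·2.6645 = 0.39671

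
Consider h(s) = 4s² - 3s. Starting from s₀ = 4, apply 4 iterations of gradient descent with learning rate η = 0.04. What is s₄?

h′(s) = 8s - 3
s₁ = 4 − 0.04·29 = 2.84
s₂ = 2.84 − 0.04·19.72 = 2.0512
s₃ = 2.0512 − 0.04·13.4096 = 1.514816
s₄ = 1.514816 − 0.04·9.118528 = 1.15007488

1.15007488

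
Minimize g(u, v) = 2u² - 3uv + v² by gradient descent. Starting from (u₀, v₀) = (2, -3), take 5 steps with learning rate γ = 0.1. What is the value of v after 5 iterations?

-1.12806

∇g = (4u - 3v, -3u + 2v)
Step 1: at (2, -3), ∇g = (17, -12) → (2, -3) − 0.1·(17, -12) = (0.3, -1.8)
Step 2: at (0.3, -1.8), ∇g = (6.6, -4.5) → (0.3, -1.8) − 0.1·(6.6, -4.5) = (-0.36, -1.35)
Step 3: at (-0.36, -1.35), ∇g = (2.61, -1.62) → (-0.36, -1.35) − 0.1·(2.61, -1.62) = (-0.621, -1.188)
Step 4: at (-0.621, -1.188), ∇g = (1.08, -0.513) → (-0.621, -1.188) − 0.1·(1.08, -0.513) = (-0.729, -1.1367)
Step 5: at (-0.729, -1.1367), ∇g = (0.4941, -0.0864) → (-0.729, -1.1367) − 0.1·(0.4941, -0.0864) = (-0.77841, -1.12806)
v = -1.12806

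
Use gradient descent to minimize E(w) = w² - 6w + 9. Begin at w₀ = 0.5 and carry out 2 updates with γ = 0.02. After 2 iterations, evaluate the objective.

E′(w) = 2w - 6
w₁ = 0.5 − 0.02·(-5) = 0.6
w₂ = 0.6 − 0.02·(-4.8) = 0.696
E(0.696) = 5.308416

5.308416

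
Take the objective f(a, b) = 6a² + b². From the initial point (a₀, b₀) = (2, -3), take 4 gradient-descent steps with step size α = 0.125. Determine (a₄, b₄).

∇f = (12a, 2b)
Step 1: at (2, -3), ∇f = (24, -6) → (2, -3) − 0.125·(24, -6) = (-1, -2.25)
Step 2: at (-1, -2.25), ∇f = (-12, -4.5) → (-1, -2.25) − 0.125·(-12, -4.5) = (0.5, -1.6875)
Step 3: at (0.5, -1.6875), ∇f = (6, -3.375) → (0.5, -1.6875) − 0.125·(6, -3.375) = (-0.25, -1.265625)
Step 4: at (-0.25, -1.265625), ∇f = (-3, -2.53125) → (-0.25, -1.265625) − 0.125·(-3, -2.53125) = (0.125, -0.94921875)

(0.125, -0.94921875)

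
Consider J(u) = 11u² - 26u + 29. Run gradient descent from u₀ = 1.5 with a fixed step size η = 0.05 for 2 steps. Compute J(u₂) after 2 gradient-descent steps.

13.636475

J′(u) = 22u - 26
Step 1: J′(1.5) = 7; u₁ = 1.5 − 0.05·7 = 1.15
Step 2: J′(1.15) = -0.7; u₂ = 1.15 − 0.05·(-0.7) = 1.185
J(1.185) = 13.636475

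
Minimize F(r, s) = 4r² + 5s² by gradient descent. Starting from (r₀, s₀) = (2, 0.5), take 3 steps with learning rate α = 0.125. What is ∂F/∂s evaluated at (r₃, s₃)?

∇F = (8r, 10s)
Step 1: at (2, 0.5), ∇F = (16, 5) → (2, 0.5) − 0.125·(16, 5) = (0, -0.125)
Step 2: at (0, -0.125), ∇F = (0, -1.25) → (0, -0.125) − 0.125·(0, -1.25) = (0, 0.03125)
Step 3: at (0, 0.03125), ∇F = (0, 0.3125) → (0, 0.03125) − 0.125·(0, 0.3125) = (0, -0.0078125)
∂F/∂s at (0, -0.0078125) = -0.078125

-0.078125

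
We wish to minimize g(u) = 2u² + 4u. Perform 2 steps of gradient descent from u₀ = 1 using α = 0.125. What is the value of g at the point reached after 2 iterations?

-1.5

g′(u) = 4u + 4
Step 1: g′(1) = 8; u₁ = 1 − 0.125·8 = 0
Step 2: g′(0) = 4; u₂ = 0 − 0.125·4 = -0.5
g(-0.5) = -1.5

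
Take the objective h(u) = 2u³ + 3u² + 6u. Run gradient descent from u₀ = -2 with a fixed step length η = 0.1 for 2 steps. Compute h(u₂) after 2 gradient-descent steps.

h′(u) = 6u² + 6u + 6
Step 1: h′(-2) = 18; u₁ = -2 − 0.1·18 = -3.8
Step 2: h′(-3.8) = 69.84; u₂ = -3.8 − 0.1·69.84 = -10.784
h(-10.784) = -2224.063172608

-2224.063172608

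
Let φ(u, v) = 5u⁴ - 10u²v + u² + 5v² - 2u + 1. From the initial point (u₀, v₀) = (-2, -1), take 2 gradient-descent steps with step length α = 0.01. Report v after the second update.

-0.44964

∇φ = (20u³ - 20uv + 2u - 2, -10u² + 10v)
Step 1: at (-2, -1), ∇φ = (-206, -50) → (-2, -1) − 0.01·(-206, -50) = (0.06, -0.5)
Step 2: at (0.06, -0.5), ∇φ = (-1.27568, -5.036) → (0.06, -0.5) − 0.01·(-1.27568, -5.036) = (0.0727568, -0.44964)
v = -0.44964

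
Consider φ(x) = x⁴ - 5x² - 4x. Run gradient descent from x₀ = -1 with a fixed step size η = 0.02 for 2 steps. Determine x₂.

-1.07801088

φ′(x) = 4x³ - 10x - 4
Step 1: φ′(-1) = 2; x₁ = -1 − 0.02·2 = -1.04
Step 2: φ′(-1.04) = 1.900544; x₂ = -1.04 − 0.02·1.900544 = -1.07801088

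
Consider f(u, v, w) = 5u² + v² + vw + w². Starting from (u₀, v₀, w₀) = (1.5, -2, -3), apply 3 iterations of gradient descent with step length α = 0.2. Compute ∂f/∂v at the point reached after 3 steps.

∇f = (10u, 2v + w, v + 2w)
Step 1: at (1.5, -2, -3), ∇f = (15, -7, -8) → (1.5, -2, -3) − 0.2·(15, -7, -8) = (-1.5, -0.6, -1.4)
Step 2: at (-1.5, -0.6, -1.4), ∇f = (-15, -2.6, -3.4) → (-1.5, -0.6, -1.4) − 0.2·(-15, -2.6, -3.4) = (1.5, -0.08, -0.72)
Step 3: at (1.5, -0.08, -0.72), ∇f = (15, -0.88, -1.52) → (1.5, -0.08, -0.72) − 0.2·(15, -0.88, -1.52) = (-1.5, 0.096, -0.416)
∂f/∂v at (-1.5, 0.096, -0.416) = -0.224

-0.224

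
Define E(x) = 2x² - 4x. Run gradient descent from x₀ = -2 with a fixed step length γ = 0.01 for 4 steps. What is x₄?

-1.54803968

E′(x) = 4x - 4
Step 1: E′(-2) = -12; x₁ = -2 − 0.01·(-12) = -1.88
Step 2: E′(-1.88) = -11.52; x₂ = -1.88 − 0.01·(-11.52) = -1.7648
Step 3: E′(-1.7648) = -11.0592; x₃ = -1.7648 − 0.01·(-11.0592) = -1.654208
Step 4: E′(-1.654208) = -10.616832; x₄ = -1.654208 − 0.01·(-10.616832) = -1.54803968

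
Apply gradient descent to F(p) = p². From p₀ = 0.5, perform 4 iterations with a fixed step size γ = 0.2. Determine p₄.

0.0648

F′(p) = 2p
p₁ = 0.5 − 0.2·1 = 0.3
p₂ = 0.3 − 0.2·0.6 = 0.18
p₃ = 0.18 − 0.2·0.36 = 0.108
p₄ = 0.108 − 0.2·0.216 = 0.0648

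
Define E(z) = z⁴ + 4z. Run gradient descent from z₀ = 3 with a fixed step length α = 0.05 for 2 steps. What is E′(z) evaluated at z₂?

E′(z) = 4z³ + 4
Step 1: E′(3) = 112; z₁ = 3 − 0.05·112 = -2.6
Step 2: E′(-2.6) = -66.304; z₂ = -2.6 − 0.05·(-66.304) = 0.7152
E′(z) at (0.7152) = 5.463330783232

5.463330783232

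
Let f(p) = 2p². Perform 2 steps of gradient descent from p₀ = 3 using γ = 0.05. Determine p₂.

1.92

f′(p) = 4p
Step 1: f′(3) = 12; p₁ = 3 − 0.05·12 = 2.4
Step 2: f′(2.4) = 9.6; p₂ = 2.4 − 0.05·9.6 = 1.92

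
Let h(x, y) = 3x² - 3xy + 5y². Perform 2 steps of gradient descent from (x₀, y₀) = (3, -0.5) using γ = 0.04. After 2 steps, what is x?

∇h = (6x - 3y, -3x + 10y)
Step 1: at (3, -0.5), ∇h = (19.5, -14) → (3, -0.5) − 0.04·(19.5, -14) = (2.22, 0.06)
Step 2: at (2.22, 0.06), ∇h = (13.14, -6.06) → (2.22, 0.06) − 0.04·(13.14, -6.06) = (1.6944, 0.3024)
x = 1.6944

1.6944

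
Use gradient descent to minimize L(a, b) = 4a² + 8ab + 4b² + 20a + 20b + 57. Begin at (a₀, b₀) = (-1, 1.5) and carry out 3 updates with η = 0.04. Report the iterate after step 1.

(-1.96, 0.54)

∇L = (8a + 8b + 20, 8a + 8b + 20)
(a₁, b₁) = (-1, 1.5) − 0.04·(24, 24) = (-1.96, 0.54)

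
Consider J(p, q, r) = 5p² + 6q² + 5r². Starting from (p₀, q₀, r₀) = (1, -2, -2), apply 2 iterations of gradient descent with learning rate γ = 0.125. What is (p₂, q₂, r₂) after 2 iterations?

(0.0625, -0.5, -0.125)

∇J = (10p, 12q, 10r)
Step 1: at (1, -2, -2), ∇J = (10, -24, -20) → (1, -2, -2) − 0.125·(10, -24, -20) = (-0.25, 1, 0.5)
Step 2: at (-0.25, 1, 0.5), ∇J = (-2.5, 12, 5) → (-0.25, 1, 0.5) − 0.125·(-2.5, 12, 5) = (0.0625, -0.5, -0.125)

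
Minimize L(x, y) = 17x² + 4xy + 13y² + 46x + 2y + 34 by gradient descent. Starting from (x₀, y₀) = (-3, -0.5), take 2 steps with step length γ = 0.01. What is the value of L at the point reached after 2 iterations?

∇L = (34x + 4y + 46, 4x + 26y + 2)
Step 1: at (-3, -0.5), ∇L = (-58, -23) → (-3, -0.5) − 0.01·(-58, -23) = (-2.42, -0.27)
Step 2: at (-2.42, -0.27), ∇L = (-37.36, -14.7) → (-2.42, -0.27) − 0.01·(-37.36, -14.7) = (-2.0464, -0.123)
L(-2.0464, -0.123) = 12.01490612

12.01490612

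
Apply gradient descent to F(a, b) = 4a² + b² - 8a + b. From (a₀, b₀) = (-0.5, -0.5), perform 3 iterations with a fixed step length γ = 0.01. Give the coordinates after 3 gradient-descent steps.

(-0.168032, -0.5)

∇F = (8a - 8, 2b + 1)
(a₁, b₁) = (-0.5, -0.5) − 0.01·(-12, 0) = (-0.38, -0.5)
(a₂, b₂) = (-0.38, -0.5) − 0.01·(-11.04, 0) = (-0.2696, -0.5)
(a₃, b₃) = (-0.2696, -0.5) − 0.01·(-10.1568, 0) = (-0.168032, -0.5)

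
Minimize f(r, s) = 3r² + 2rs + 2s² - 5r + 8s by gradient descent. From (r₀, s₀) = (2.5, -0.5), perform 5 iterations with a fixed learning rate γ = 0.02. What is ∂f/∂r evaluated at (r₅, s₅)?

∇f = (6r + 2s - 5, 2r + 4s + 8)
(r₁, s₁) = (2.5, -0.5) − 0.02·(9, 11) = (2.32, -0.72)
(r₂, s₂) = (2.32, -0.72) − 0.02·(7.48, 9.76) = (2.1704, -0.9152)
(r₃, s₃) = (2.1704, -0.9152) − 0.02·(6.192, 8.68) = (2.04656, -1.0888)
(r₄, s₄) = (2.04656, -1.0888) − 0.02·(5.10176, 7.73792) = (1.9445248, -1.2435584)
(r₅, s₅) = (1.9445248, -1.2435584) − 0.02·(4.180032, 6.914816) = (1.86092416, -1.38185472)
∂f/∂r at (1.86092416, -1.38185472) = 3.40183552

3.40183552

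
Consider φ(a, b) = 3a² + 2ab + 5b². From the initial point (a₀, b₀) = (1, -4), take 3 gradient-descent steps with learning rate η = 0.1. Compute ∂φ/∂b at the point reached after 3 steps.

∇φ = (6a + 2b, 2a + 10b)
Step 1: at (1, -4), ∇φ = (-2, -38) → (1, -4) − 0.1·(-2, -38) = (1.2, -0.2)
Step 2: at (1.2, -0.2), ∇φ = (6.8, 0.4) → (1.2, -0.2) − 0.1·(6.8, 0.4) = (0.52, -0.24)
Step 3: at (0.52, -0.24), ∇φ = (2.64, -1.36) → (0.52, -0.24) − 0.1·(2.64, -1.36) = (0.256, -0.104)
∂φ/∂b at (0.256, -0.104) = -0.528

-0.528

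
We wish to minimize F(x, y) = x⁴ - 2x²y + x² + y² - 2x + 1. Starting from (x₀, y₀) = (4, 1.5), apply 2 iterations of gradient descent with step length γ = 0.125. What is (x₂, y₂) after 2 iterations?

(8451.8828125, 169.609375)

∇F = (4x³ - 4xy + 2x - 2, -2x² + 2y)
(x₁, y₁) = (4, 1.5) − 0.125·(238, -29) = (-25.75, 5.125)
(x₂, y₂) = (-25.75, 5.125) − 0.125·(-67821.0625, -1315.875) = (8451.8828125, 169.609375)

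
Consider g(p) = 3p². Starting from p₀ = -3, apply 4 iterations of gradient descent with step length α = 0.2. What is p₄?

-0.0048

g′(p) = 6p
Step 1: g′(-3) = -18; p₁ = -3 − 0.2·(-18) = 0.6
Step 2: g′(0.6) = 3.6; p₂ = 0.6 − 0.2·3.6 = -0.12
Step 3: g′(-0.12) = -0.72; p₃ = -0.12 − 0.2·(-0.72) = 0.024
Step 4: g′(0.024) = 0.144; p₄ = 0.024 − 0.2·0.144 = -0.0048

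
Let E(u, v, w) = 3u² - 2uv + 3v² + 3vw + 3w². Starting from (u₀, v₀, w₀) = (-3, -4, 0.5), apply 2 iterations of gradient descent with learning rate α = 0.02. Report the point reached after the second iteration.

(-2.6108, -3.3824, 0.8186)

∇E = (6u - 2v, -2u + 6v + 3w, 3v + 6w)
Step 1: at (-3, -4, 0.5), ∇E = (-10, -16.5, -9) → (-3, -4, 0.5) − 0.02·(-10, -16.5, -9) = (-2.8, -3.67, 0.68)
Step 2: at (-2.8, -3.67, 0.68), ∇E = (-9.46, -14.38, -6.93) → (-2.8, -3.67, 0.68) − 0.02·(-9.46, -14.38, -6.93) = (-2.6108, -3.3824, 0.8186)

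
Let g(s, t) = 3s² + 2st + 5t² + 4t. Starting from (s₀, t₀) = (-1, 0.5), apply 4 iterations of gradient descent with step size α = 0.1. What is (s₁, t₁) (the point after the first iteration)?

∇g = (6s + 2t, 2s + 10t + 4)
Step 1: at (-1, 0.5), ∇g = (-5, 7) → (-1, 0.5) − 0.1·(-5, 7) = (-0.5, -0.2)

(-0.5, -0.2)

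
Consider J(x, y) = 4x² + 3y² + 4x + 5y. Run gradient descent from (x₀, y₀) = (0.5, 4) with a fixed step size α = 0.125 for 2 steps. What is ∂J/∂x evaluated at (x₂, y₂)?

0

∇J = (8x + 4, 6y + 5)
(x₁, y₁) = (0.5, 4) − 0.125·(8, 29) = (-0.5, 0.375)
(x₂, y₂) = (-0.5, 0.375) − 0.125·(0, 7.25) = (-0.5, -0.53125)
∂J/∂x at (-0.5, -0.53125) = 0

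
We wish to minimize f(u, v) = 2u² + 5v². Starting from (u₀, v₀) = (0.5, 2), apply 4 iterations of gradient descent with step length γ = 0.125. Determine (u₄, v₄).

(0.03125, 0.0078125)

∇f = (4u, 10v)
Step 1: at (0.5, 2), ∇f = (2, 20) → (0.5, 2) − 0.125·(2, 20) = (0.25, -0.5)
Step 2: at (0.25, -0.5), ∇f = (1, -5) → (0.25, -0.5) − 0.125·(1, -5) = (0.125, 0.125)
Step 3: at (0.125, 0.125), ∇f = (0.5, 1.25) → (0.125, 0.125) − 0.125·(0.5, 1.25) = (0.0625, -0.03125)
Step 4: at (0.0625, -0.03125), ∇f = (0.25, -0.3125) → (0.0625, -0.03125) − 0.125·(0.25, -0.3125) = (0.03125, 0.0078125)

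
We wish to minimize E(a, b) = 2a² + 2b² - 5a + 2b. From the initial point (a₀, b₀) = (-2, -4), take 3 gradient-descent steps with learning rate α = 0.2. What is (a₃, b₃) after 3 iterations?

∇E = (4a - 5, 4b + 2)
(a₁, b₁) = (-2, -4) − 0.2·(-13, -14) = (0.6, -1.2)
(a₂, b₂) = (0.6, -1.2) − 0.2·(-2.6, -2.8) = (1.12, -0.64)
(a₃, b₃) = (1.12, -0.64) − 0.2·(-0.52, -0.56) = (1.224, -0.528)

(1.224, -0.528)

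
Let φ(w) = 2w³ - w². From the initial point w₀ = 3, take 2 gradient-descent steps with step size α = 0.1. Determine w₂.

-4.104

φ′(w) = 6w² - 2w
w₁ = 3 − 0.1·48 = -1.8
w₂ = -1.8 − 0.1·23.04 = -4.104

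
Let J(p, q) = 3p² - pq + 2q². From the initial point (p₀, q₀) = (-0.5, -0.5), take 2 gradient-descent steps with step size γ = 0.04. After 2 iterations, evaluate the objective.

∇J = (6p - q, -p + 4q)
Step 1: at (-0.5, -0.5), ∇J = (-2.5, -1.5) → (-0.5, -0.5) − 0.04·(-2.5, -1.5) = (-0.4, -0.44)
Step 2: at (-0.4, -0.44), ∇J = (-1.96, -1.36) → (-0.4, -0.44) − 0.04·(-1.96, -1.36) = (-0.3216, -0.3856)
J(-0.3216, -0.3856) = 0.48364544

0.48364544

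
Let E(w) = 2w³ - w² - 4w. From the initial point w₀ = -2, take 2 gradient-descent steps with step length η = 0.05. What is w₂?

-6.392

E′(w) = 6w² - 2w - 4
Step 1: E′(-2) = 24; w₁ = -2 − 0.05·24 = -3.2
Step 2: E′(-3.2) = 63.84; w₂ = -3.2 − 0.05·63.84 = -6.392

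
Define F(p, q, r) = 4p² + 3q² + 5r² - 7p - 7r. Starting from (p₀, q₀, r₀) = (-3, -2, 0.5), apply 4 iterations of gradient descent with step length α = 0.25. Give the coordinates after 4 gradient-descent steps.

(-3, -0.125, -0.3125)

∇F = (8p - 7, 6q, 10r - 7)
Step 1: at (-3, -2, 0.5), ∇F = (-31, -12, -2) → (-3, -2, 0.5) − 0.25·(-31, -12, -2) = (4.75, 1, 1)
Step 2: at (4.75, 1, 1), ∇F = (31, 6, 3) → (4.75, 1, 1) − 0.25·(31, 6, 3) = (-3, -0.5, 0.25)
Step 3: at (-3, -0.5, 0.25), ∇F = (-31, -3, -4.5) → (-3, -0.5, 0.25) − 0.25·(-31, -3, -4.5) = (4.75, 0.25, 1.375)
Step 4: at (4.75, 0.25, 1.375), ∇F = (31, 1.5, 6.75) → (4.75, 0.25, 1.375) − 0.25·(31, 1.5, 6.75) = (-3, -0.125, -0.3125)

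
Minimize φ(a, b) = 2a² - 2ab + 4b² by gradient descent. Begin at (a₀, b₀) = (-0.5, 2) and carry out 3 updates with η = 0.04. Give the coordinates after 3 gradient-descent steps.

∇φ = (4a - 2b, -2a + 8b)
(a₁, b₁) = (-0.5, 2) − 0.04·(-6, 17) = (-0.26, 1.32)
(a₂, b₂) = (-0.26, 1.32) − 0.04·(-3.68, 11.08) = (-0.1128, 0.8768)
(a₃, b₃) = (-0.1128, 0.8768) − 0.04·(-2.2048, 7.24) = (-0.024608, 0.5872)

(-0.024608, 0.5872)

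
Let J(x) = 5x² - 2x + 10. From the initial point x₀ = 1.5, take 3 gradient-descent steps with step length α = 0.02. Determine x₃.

J′(x) = 10x - 2
Step 1: J′(1.5) = 13; x₁ = 1.5 − 0.02·13 = 1.24
Step 2: J′(1.24) = 10.4; x₂ = 1.24 − 0.02·10.4 = 1.032
Step 3: J′(1.032) = 8.32; x₃ = 1.032 − 0.02·8.32 = 0.8656

0.8656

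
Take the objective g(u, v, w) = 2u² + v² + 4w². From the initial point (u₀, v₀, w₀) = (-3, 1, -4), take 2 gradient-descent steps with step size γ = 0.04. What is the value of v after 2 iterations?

0.8464

∇g = (4u, 2v, 8w)
Step 1: at (-3, 1, -4), ∇g = (-12, 2, -32) → (-3, 1, -4) − 0.04·(-12, 2, -32) = (-2.52, 0.92, -2.72)
Step 2: at (-2.52, 0.92, -2.72), ∇g = (-10.08, 1.84, -21.76) → (-2.52, 0.92, -2.72) − 0.04·(-10.08, 1.84, -21.76) = (-2.1168, 0.8464, -1.8496)
v = 0.8464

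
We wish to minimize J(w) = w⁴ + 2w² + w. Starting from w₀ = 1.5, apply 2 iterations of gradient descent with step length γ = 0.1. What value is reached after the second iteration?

-0.36345

J′(w) = 4w³ + 4w + 1
w₁ = 1.5 − 0.1·20.5 = -0.55
w₂ = -0.55 − 0.1·(-1.8655) = -0.36345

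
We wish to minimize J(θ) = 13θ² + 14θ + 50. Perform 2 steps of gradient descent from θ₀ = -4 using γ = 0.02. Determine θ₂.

-1.336

J′(θ) = 26θ + 14
Step 1: J′(-4) = -90; θ₁ = -4 − 0.02·(-90) = -2.2
Step 2: J′(-2.2) = -43.2; θ₂ = -2.2 − 0.02·(-43.2) = -1.336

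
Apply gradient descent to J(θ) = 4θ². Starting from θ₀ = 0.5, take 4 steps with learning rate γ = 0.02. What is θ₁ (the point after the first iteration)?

0.42

J′(θ) = 8θ
θ₁ = 0.5 − 0.02·4 = 0.42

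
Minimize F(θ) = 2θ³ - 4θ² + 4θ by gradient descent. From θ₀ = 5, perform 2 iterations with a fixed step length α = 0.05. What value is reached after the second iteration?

F′(θ) = 6θ² - 8θ + 4
θ₁ = 5 − 0.05·114 = -0.7
θ₂ = -0.7 − 0.05·12.54 = -1.327

-1.327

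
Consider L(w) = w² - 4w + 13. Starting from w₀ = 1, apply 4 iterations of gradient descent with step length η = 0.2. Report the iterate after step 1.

L′(w) = 2w - 4
w₁ = 1 − 0.2·(-2) = 1.4

1.4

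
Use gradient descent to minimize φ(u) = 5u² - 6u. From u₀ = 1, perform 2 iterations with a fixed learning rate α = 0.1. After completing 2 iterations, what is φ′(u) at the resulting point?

φ′(u) = 10u - 6
Step 1: φ′(1) = 4; u₁ = 1 − 0.1·4 = 0.6
Step 2: φ′(0.6) = 0; u₂ = 0.6 − 0.1·0 = 0.6
φ′(u) at (0.6) = 0

0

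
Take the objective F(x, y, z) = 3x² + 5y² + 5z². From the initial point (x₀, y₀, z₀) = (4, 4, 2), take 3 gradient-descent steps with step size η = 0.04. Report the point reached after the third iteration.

∇F = (6x, 10y, 10z)
Step 1: at (4, 4, 2), ∇F = (24, 40, 20) → (4, 4, 2) − 0.04·(24, 40, 20) = (3.04, 2.4, 1.2)
Step 2: at (3.04, 2.4, 1.2), ∇F = (18.24, 24, 12) → (3.04, 2.4, 1.2) − 0.04·(18.24, 24, 12) = (2.3104, 1.44, 0.72)
Step 3: at (2.3104, 1.44, 0.72), ∇F = (13.8624, 14.4, 7.2) → (2.3104, 1.44, 0.72) − 0.04·(13.8624, 14.4, 7.2) = (1.755904, 0.864, 0.432)

(1.755904, 0.864, 0.432)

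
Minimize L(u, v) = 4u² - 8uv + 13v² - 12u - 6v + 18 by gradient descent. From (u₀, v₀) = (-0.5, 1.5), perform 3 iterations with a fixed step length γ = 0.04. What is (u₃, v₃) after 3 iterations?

(1.237472, 0.513056)

∇L = (8u - 8v - 12, -8u + 26v - 6)
Step 1: at (-0.5, 1.5), ∇L = (-28, 37) → (-0.5, 1.5) − 0.04·(-28, 37) = (0.62, 0.02)
Step 2: at (0.62, 0.02), ∇L = (-7.2, -10.44) → (0.62, 0.02) − 0.04·(-7.2, -10.44) = (0.908, 0.4376)
Step 3: at (0.908, 0.4376), ∇L = (-8.2368, -1.8864) → (0.908, 0.4376) − 0.04·(-8.2368, -1.8864) = (1.237472, 0.513056)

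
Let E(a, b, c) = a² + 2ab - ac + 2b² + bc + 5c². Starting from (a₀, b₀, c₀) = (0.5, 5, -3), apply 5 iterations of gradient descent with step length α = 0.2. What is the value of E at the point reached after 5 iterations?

44.335003264

∇E = (2a + 2b - c, 2a + 4b + c, -a + b + 10c)
(a₁, b₁, c₁) = (0.5, 5, -3) − 0.2·(14, 18, -25.5) = (-2.3, 1.4, 2.1)
(a₂, b₂, c₂) = (-2.3, 1.4, 2.1) − 0.2·(-3.9, 3.1, 24.7) = (-1.52, 0.78, -2.84)
(a₃, b₃, c₃) = (-1.52, 0.78, -2.84) − 0.2·(1.36, -2.76, -26.1) = (-1.792, 1.332, 2.38)
(a₄, b₄, c₄) = (-1.792, 1.332, 2.38) − 0.2·(-3.3, 4.124, 26.924) = (-1.132, 0.5072, -3.0048)
(a₅, b₅, c₅) = (-1.132, 0.5072, -3.0048) − 0.2·(1.7552, -3.24, -28.4088) = (-1.48304, 1.1552, 2.67696)
E(-1.48304, 1.1552, 2.67696) = 44.335003264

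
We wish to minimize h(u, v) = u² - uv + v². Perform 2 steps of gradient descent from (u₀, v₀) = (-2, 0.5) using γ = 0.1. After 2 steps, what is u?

∇h = (2u - v, -u + 2v)
(u₁, v₁) = (-2, 0.5) − 0.1·(-4.5, 3) = (-1.55, 0.2)
(u₂, v₂) = (-1.55, 0.2) − 0.1·(-3.3, 1.95) = (-1.22, 0.005)
u = -1.22

-1.22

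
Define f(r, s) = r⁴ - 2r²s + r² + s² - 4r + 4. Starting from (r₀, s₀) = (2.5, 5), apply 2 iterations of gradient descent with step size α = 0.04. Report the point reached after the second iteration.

∇f = (4r³ - 4rs + 2r - 4, -2r² + 2s)
Step 1: at (2.5, 5), ∇f = (13.5, -2.5) → (2.5, 5) − 0.04·(13.5, -2.5) = (1.96, 5.1)
Step 2: at (1.96, 5.1), ∇f = (-9.945856, 2.5168) → (1.96, 5.1) − 0.04·(-9.945856, 2.5168) = (2.35783424, 4.999328)

(2.35783424, 4.999328)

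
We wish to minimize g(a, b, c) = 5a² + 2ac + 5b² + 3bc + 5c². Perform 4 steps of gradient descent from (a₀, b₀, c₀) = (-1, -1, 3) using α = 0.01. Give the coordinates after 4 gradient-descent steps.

(-0.8362021, -0.92625315, 2.13329307)

∇g = (10a + 2c, 10b + 3c, 2a + 3b + 10c)
Step 1: at (-1, -1, 3), ∇g = (-4, -1, 25) → (-1, -1, 3) − 0.01·(-4, -1, 25) = (-0.96, -0.99, 2.75)
Step 2: at (-0.96, -0.99, 2.75), ∇g = (-4.1, -1.65, 22.61) → (-0.96, -0.99, 2.75) − 0.01·(-4.1, -1.65, 22.61) = (-0.919, -0.9735, 2.5239)
Step 3: at (-0.919, -0.9735, 2.5239), ∇g = (-4.1422, -2.1633, 20.4805) → (-0.919, -0.9735, 2.5239) − 0.01·(-4.1422, -2.1633, 20.4805) = (-0.877578, -0.951867, 2.319095)
Step 4: at (-0.877578, -0.951867, 2.319095), ∇g = (-4.13759, -2.561385, 18.580193) → (-0.877578, -0.951867, 2.319095) − 0.01·(-4.13759, -2.561385, 18.580193) = (-0.8362021, -0.92625315, 2.13329307)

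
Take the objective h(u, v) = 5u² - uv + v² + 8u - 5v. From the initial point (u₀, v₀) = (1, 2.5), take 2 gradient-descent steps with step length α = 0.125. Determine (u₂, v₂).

(-0.4375, 2.4765625)

∇h = (10u - v + 8, -u + 2v - 5)
Step 1: at (1, 2.5), ∇h = (15.5, -1) → (1, 2.5) − 0.125·(15.5, -1) = (-0.9375, 2.625)
Step 2: at (-0.9375, 2.625), ∇h = (-4, 1.1875) → (-0.9375, 2.625) − 0.125·(-4, 1.1875) = (-0.4375, 2.4765625)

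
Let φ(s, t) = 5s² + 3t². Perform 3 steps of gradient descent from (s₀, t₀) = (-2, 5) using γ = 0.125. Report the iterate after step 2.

(-0.125, 0.3125)

∇φ = (10s, 6t)
Step 1: at (-2, 5), ∇φ = (-20, 30) → (-2, 5) − 0.125·(-20, 30) = (0.5, 1.25)
Step 2: at (0.5, 1.25), ∇φ = (5, 7.5) → (0.5, 1.25) − 0.125·(5, 7.5) = (-0.125, 0.3125)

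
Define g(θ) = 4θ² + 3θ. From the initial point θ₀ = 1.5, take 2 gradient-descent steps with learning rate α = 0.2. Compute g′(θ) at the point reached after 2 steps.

5.4

g′(θ) = 8θ + 3
θ₁ = 1.5 − 0.2·15 = -1.5
θ₂ = -1.5 − 0.2·(-9) = 0.3
g′(θ) at (0.3) = 5.4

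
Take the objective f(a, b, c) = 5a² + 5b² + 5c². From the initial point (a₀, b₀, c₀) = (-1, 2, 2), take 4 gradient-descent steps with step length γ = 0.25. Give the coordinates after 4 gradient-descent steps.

(-5.0625, 10.125, 10.125)

∇f = (10a, 10b, 10c)
Step 1: at (-1, 2, 2), ∇f = (-10, 20, 20) → (-1, 2, 2) − 0.25·(-10, 20, 20) = (1.5, -3, -3)
Step 2: at (1.5, -3, -3), ∇f = (15, -30, -30) → (1.5, -3, -3) − 0.25·(15, -30, -30) = (-2.25, 4.5, 4.5)
Step 3: at (-2.25, 4.5, 4.5), ∇f = (-22.5, 45, 45) → (-2.25, 4.5, 4.5) − 0.25·(-22.5, 45, 45) = (3.375, -6.75, -6.75)
Step 4: at (3.375, -6.75, -6.75), ∇f = (33.75, -67.5, -67.5) → (3.375, -6.75, -6.75) − 0.25·(33.75, -67.5, -67.5) = (-5.0625, 10.125, 10.125)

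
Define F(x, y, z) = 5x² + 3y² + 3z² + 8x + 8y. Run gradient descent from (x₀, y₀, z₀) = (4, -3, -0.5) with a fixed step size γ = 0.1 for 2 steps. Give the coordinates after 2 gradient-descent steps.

(-0.8, -1.6, -0.08)

∇F = (10x + 8, 6y + 8, 6z)
(x₁, y₁, z₁) = (4, -3, -0.5) − 0.1·(48, -10, -3) = (-0.8, -2, -0.2)
(x₂, y₂, z₂) = (-0.8, -2, -0.2) − 0.1·(0, -4, -1.2) = (-0.8, -1.6, -0.08)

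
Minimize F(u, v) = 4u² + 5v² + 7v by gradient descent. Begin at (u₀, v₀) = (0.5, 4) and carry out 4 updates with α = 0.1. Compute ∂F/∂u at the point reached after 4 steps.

0.0064

∇F = (8u, 10v + 7)
(u₁, v₁) = (0.5, 4) − 0.1·(4, 47) = (0.1, -0.7)
(u₂, v₂) = (0.1, -0.7) − 0.1·(0.8, 0) = (0.02, -0.7)
(u₃, v₃) = (0.02, -0.7) − 0.1·(0.16, 0) = (0.004, -0.7)
(u₄, v₄) = (0.004, -0.7) − 0.1·(0.032, 0) = (0.0008, -0.7)
∂F/∂u at (0.0008, -0.7) = 0.0064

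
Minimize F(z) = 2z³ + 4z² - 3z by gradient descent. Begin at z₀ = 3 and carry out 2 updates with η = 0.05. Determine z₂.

-0.46875

F′(z) = 6z² + 8z - 3
Step 1: F′(3) = 75; z₁ = 3 − 0.05·75 = -0.75
Step 2: F′(-0.75) = -5.625; z₂ = -0.75 − 0.05·(-5.625) = -0.46875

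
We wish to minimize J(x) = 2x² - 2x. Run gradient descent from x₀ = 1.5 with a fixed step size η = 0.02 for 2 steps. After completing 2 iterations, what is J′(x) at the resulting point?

J′(x) = 4x - 2
Step 1: J′(1.5) = 4; x₁ = 1.5 − 0.02·4 = 1.42
Step 2: J′(1.42) = 3.68; x₂ = 1.42 − 0.02·3.68 = 1.3464
J′(x) at (1.3464) = 3.3856

3.3856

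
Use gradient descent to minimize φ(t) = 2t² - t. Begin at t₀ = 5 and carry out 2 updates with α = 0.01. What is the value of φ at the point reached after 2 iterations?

38.20176352

φ′(t) = 4t - 1
Step 1: φ′(5) = 19; t₁ = 5 − 0.01·19 = 4.81
Step 2: φ′(4.81) = 18.24; t₂ = 4.81 − 0.01·18.24 = 4.6276
φ(4.6276) = 38.20176352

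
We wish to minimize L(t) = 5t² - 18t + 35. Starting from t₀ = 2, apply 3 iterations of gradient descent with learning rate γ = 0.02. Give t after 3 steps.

1.9024

L′(t) = 10t - 18
t₁ = 2 − 0.02·2 = 1.96
t₂ = 1.96 − 0.02·1.6 = 1.928
t₃ = 1.928 − 0.02·1.28 = 1.9024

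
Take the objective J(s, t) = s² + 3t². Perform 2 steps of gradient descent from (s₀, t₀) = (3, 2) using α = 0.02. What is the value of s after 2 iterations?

2.7648

∇J = (2s, 6t)
(s₁, t₁) = (3, 2) − 0.02·(6, 12) = (2.88, 1.76)
(s₂, t₂) = (2.88, 1.76) − 0.02·(5.76, 10.56) = (2.7648, 1.5488)
s = 2.7648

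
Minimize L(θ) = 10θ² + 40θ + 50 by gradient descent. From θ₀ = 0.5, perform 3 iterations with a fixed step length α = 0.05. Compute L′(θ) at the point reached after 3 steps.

L′(θ) = 20θ + 40
Step 1: L′(0.5) = 50; θ₁ = 0.5 − 0.05·50 = -2
Step 2: L′(-2) = 0; θ₂ = -2 − 0.05·0 = -2
Step 3: L′(-2) = 0; θ₃ = -2 − 0.05·0 = -2
L′(θ) at (-2) = 0

0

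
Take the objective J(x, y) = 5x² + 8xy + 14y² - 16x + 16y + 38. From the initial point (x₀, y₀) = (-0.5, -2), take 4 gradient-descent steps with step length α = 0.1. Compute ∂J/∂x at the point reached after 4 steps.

-378.2656

∇J = (10x + 8y - 16, 8x + 28y + 16)
(x₁, y₁) = (-0.5, -2) − 0.1·(-37, -44) = (3.2, 2.4)
(x₂, y₂) = (3.2, 2.4) − 0.1·(35.2, 108.8) = (-0.32, -8.48)
(x₃, y₃) = (-0.32, -8.48) − 0.1·(-87.04, -224) = (8.384, 13.92)
(x₄, y₄) = (8.384, 13.92) − 0.1·(179.2, 472.832) = (-9.536, -33.3632)
∂J/∂x at (-9.536, -33.3632) = -378.2656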